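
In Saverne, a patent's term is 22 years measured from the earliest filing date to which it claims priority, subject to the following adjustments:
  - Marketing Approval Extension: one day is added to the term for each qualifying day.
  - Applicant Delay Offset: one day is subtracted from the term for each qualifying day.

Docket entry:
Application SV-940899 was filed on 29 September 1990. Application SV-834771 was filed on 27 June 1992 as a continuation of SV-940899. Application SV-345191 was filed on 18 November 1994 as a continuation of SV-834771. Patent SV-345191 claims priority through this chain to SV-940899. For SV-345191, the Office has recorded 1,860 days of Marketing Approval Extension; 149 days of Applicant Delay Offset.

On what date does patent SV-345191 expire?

Earliest priority filing: 29 September 1990.
Base term: 29 September 1990 + 22 years → 29 September 2012.
Marketing Approval Extension: +1860 days → 2 November 2017.
Applicant Delay Offset: −149 days → 6 June 2017.

2017-06-06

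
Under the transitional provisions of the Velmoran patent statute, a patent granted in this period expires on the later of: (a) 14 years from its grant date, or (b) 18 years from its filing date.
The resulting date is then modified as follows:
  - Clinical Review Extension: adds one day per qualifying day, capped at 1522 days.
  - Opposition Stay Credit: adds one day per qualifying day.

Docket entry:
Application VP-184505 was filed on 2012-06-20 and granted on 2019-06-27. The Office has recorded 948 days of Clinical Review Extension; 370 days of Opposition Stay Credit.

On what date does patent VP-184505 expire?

2037-02-04

(a) grant + 14 years → 27 June 2033.
(b) filing + 18 years → 20 June 2030.
Later of the two: 27 June 2033.
Clinical Review Extension: 948 days (within the 1522-day cap) → +948 days → 31 January 2036.
Opposition Stay Credit: +370 days → 4 February 2037.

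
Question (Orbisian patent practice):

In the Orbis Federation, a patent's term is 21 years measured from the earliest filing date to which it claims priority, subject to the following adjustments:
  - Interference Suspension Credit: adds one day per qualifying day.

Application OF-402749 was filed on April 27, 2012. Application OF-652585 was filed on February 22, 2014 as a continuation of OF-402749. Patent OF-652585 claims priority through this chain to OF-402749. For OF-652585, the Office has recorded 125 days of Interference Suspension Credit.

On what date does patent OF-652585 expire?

Earliest priority filing: 27 April 2012.
Base term: 27 April 2012 + 21 years → 27 April 2033.
Interference Suspension Credit: +125 days → 30 August 2033.

2033-08-30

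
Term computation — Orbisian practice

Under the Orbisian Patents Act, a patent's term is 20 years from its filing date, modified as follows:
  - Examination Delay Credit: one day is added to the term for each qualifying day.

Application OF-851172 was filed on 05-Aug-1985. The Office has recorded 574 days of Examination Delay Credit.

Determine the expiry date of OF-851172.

Base term: filing date + 20 years → 5 August 2005.
Examination Delay Credit: +574 days → 2 March 2007.

2007-03-02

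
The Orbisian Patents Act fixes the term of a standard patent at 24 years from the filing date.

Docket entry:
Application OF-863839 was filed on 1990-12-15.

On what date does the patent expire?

2014-12-15

Filing date + 24 years → 15 December 2014.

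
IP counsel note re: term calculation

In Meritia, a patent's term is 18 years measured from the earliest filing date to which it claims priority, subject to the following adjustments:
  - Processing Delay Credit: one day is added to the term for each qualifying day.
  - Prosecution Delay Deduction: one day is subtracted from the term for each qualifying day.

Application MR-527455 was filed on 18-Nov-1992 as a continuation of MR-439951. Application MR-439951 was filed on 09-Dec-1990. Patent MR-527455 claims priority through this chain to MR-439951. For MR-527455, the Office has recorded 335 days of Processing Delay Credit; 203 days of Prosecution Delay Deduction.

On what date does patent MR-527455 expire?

Earliest priority filing: 9 December 1990.
Base term: 9 December 1990 + 18 years → 9 December 2008.
Processing Delay Credit: +335 days → 9 November 2009.
Prosecution Delay Deduction: −203 days → 20 April 2009.

April 20, 2009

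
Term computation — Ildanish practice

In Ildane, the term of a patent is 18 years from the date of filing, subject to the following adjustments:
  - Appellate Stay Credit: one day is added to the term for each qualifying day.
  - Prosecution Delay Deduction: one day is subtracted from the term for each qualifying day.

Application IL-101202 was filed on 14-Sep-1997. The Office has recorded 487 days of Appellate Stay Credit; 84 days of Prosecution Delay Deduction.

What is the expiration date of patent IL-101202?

Base term: filing date + 18 years → 14 September 2015.
Appellate Stay Credit: +487 days → 13 January 2017.
Prosecution Delay Deduction: −84 days → 21 October 2016.

2016-10-21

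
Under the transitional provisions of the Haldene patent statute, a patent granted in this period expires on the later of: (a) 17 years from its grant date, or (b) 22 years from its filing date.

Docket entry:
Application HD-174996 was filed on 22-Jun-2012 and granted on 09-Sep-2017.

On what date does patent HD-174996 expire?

September 9, 2034

(a) grant + 17 years → 9 September 2034.
(b) filing + 22 years → 22 June 2034.
Later of the two: 9 September 2034.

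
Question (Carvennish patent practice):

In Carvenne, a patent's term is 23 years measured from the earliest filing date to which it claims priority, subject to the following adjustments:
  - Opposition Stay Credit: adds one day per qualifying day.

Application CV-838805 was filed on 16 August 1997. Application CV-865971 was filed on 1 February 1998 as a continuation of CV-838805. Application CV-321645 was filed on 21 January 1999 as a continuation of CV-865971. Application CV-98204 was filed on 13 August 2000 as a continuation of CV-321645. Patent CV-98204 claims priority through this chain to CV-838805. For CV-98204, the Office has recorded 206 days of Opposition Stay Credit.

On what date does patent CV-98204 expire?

Earliest priority filing: 16 August 1997.
Base term: 16 August 1997 + 23 years → 16 August 2020.
Opposition Stay Credit: +206 days → 10 March 2021.

2021-03-10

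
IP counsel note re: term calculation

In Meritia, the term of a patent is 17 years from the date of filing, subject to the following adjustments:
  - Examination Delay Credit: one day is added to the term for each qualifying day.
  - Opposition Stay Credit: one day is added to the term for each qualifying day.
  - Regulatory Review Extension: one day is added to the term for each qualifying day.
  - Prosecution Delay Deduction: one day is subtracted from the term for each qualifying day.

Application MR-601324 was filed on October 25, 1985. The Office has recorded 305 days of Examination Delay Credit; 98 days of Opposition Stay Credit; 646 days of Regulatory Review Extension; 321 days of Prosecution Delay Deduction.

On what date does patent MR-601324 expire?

2004-10-22

Base term: filing date + 17 years → 25 October 2002.
Examination Delay Credit: +305 days → 26 August 2003.
Opposition Stay Credit: +98 days → 2 December 2003.
Regulatory Review Extension: +646 days → 8 September 2005.
Prosecution Delay Deduction: −321 days → 22 October 2004.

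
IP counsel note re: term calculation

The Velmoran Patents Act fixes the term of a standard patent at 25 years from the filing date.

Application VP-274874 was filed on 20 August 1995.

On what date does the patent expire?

August 20, 2020

Filing date + 25 years → 20 August 2020.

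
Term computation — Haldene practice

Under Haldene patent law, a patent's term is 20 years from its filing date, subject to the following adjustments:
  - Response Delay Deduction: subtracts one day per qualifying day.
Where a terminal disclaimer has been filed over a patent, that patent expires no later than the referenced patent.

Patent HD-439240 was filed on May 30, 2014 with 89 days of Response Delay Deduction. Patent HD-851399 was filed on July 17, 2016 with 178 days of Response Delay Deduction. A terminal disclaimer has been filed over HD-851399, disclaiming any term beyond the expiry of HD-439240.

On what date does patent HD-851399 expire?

Natural term of HD-851399:
  Base: filing + 20 years → 17 July 2036.
  Response Delay Deduction: −178 days → 21 January 2036.
Expiry of referenced patent HD-439240:
  Base: filing + 20 years → 30 May 2034.
  Response Delay Deduction: −89 days → 2 March 2034.
Terminal disclaimer: HD-851399 expires on the earlier of 21 January 2036 and 2 March 2034.

2034-03-02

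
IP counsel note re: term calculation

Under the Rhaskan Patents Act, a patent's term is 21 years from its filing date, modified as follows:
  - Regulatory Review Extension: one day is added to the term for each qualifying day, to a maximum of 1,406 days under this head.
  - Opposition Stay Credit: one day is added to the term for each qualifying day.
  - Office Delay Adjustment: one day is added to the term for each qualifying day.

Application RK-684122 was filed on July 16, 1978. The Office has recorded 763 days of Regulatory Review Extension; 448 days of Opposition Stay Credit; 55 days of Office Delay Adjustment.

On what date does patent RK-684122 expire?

January 2, 2003

Base term: filing date + 21 years → 16 July 1999.
Regulatory Review Extension: 763 days (within the 1406-day cap) → +763 days → 17 August 2001.
Opposition Stay Credit: +448 days → 8 November 2002.
Office Delay Adjustment: +55 days → 2 January 2003.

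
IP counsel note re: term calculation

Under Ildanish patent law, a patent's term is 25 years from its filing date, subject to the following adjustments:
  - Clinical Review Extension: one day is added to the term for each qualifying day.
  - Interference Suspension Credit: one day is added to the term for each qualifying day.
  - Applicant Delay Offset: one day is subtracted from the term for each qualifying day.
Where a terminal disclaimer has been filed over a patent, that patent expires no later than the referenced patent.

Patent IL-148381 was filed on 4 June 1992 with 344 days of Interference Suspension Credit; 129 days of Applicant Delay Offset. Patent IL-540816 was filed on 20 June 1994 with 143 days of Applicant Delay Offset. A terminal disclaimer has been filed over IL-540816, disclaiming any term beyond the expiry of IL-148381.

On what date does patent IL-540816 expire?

2018-01-05

Natural term of IL-540816:
  Base: filing + 25 years → 20 June 2019.
  Applicant Delay Offset: −143 days → 28 January 2019.
Expiry of referenced patent IL-148381:
  Base: filing + 25 years → 4 June 2017.
  Interference Suspension Credit: +344 days → 14 May 2018.
  Applicant Delay Offset: −129 days → 5 January 2018.
Terminal disclaimer: IL-540816 expires on the earlier of 28 January 2019 and 5 January 2018.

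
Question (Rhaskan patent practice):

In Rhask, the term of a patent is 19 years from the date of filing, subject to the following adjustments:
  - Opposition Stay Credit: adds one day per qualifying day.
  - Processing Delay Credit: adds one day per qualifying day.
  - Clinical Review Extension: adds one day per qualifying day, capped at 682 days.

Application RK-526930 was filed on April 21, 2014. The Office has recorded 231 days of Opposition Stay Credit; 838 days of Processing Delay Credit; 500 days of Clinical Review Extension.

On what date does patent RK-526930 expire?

August 7, 2037

Base term: filing date + 19 years → 21 April 2033.
Opposition Stay Credit: +231 days → 8 December 2033.
Processing Delay Credit: +838 days → 25 March 2036.
Clinical Review Extension: 500 days (within the 682-day cap) → +500 days → 7 August 2037.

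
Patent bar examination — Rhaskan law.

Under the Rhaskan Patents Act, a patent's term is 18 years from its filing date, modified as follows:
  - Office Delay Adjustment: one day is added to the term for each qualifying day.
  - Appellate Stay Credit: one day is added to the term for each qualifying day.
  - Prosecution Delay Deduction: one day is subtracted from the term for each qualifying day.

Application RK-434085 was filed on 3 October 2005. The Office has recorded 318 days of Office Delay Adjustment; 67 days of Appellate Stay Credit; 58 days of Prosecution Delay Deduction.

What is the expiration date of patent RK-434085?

Base term: filing date + 18 years → 3 October 2023.
Office Delay Adjustment: +318 days → 16 August 2024.
Appellate Stay Credit: +67 days → 22 October 2024.
Prosecution Delay Deduction: −58 days → 25 August 2024.

August 25, 2024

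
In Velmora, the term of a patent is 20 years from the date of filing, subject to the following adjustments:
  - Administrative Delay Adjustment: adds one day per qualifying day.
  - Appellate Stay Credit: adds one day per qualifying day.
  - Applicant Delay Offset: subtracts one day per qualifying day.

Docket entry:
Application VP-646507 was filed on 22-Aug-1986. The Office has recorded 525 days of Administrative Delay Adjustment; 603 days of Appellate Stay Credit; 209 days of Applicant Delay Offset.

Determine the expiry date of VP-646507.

February 26, 2009

Base term: filing date + 20 years → 22 August 2006.
Administrative Delay Adjustment: +525 days → 29 January 2008.
Appellate Stay Credit: +603 days → 23 September 2009.
Applicant Delay Offset: −209 days → 26 February 2009.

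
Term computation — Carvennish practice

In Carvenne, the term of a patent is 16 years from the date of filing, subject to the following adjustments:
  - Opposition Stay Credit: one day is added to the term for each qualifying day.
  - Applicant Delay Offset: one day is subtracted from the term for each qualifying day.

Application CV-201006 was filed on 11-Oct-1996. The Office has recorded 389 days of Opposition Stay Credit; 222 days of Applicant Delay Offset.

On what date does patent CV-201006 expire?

Base term: filing date + 16 years → 11 October 2012.
Opposition Stay Credit: +389 days → 4 November 2013.
Applicant Delay Offset: −222 days → 27 March 2013.

March 27, 2013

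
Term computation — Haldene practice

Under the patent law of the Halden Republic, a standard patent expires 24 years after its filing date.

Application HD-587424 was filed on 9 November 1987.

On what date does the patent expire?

Filing date + 24 years → 9 November 2011.

2011-11-09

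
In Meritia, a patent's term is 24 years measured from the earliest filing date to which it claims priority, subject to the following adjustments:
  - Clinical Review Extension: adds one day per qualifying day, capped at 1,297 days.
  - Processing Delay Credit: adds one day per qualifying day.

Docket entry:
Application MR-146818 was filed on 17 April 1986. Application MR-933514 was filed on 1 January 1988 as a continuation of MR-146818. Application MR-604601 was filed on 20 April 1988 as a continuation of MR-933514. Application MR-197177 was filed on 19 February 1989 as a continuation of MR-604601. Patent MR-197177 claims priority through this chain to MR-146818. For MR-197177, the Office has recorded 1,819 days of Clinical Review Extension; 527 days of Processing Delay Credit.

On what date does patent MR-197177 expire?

April 15, 2015

Earliest priority filing: 17 April 1986.
Base term: 17 April 1986 + 24 years → 17 April 2010.
Clinical Review Extension: 1819 days claimed exceeds the 1297-day cap, so +1297 days → 4 November 2013.
Processing Delay Credit: +527 days → 15 April 2015.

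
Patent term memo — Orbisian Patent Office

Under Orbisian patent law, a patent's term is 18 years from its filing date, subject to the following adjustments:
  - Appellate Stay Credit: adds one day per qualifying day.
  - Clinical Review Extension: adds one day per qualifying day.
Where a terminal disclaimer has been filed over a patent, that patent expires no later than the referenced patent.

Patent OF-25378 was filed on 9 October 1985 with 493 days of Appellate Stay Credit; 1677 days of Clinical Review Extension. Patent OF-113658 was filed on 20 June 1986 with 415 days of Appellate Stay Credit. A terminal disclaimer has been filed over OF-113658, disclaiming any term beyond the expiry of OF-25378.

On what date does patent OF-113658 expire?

Natural term of OF-113658:
  Base: filing + 18 years → 20 June 2004.
  Appellate Stay Credit: +415 days → 9 August 2005.
Expiry of referenced patent OF-25378:
  Base: filing + 18 years → 9 October 2003.
  Appellate Stay Credit: +493 days → 13 February 2005.
  Clinical Review Extension: +1677 days → 17 September 2009.
Terminal disclaimer: OF-113658 expires on the earlier of 9 August 2005 and 17 September 2009.

2005-08-09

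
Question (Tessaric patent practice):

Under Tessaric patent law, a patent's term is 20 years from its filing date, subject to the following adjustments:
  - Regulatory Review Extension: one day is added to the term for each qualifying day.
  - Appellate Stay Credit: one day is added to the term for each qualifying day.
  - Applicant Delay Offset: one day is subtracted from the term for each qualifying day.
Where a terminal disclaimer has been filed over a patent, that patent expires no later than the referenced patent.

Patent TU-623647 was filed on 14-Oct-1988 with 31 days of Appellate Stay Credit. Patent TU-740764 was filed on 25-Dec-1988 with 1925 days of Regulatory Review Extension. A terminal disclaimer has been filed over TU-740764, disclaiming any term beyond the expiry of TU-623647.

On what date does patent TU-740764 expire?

November 14, 2008

Natural term of TU-740764:
  Base: filing + 20 years → 25 December 2008.
  Regulatory Review Extension: +1925 days → 3 April 2014.
Expiry of referenced patent TU-623647:
  Base: filing + 20 years → 14 October 2008.
  Appellate Stay Credit: +31 days → 14 November 2008.
Terminal disclaimer: TU-740764 expires on the earlier of 3 April 2014 and 14 November 2008.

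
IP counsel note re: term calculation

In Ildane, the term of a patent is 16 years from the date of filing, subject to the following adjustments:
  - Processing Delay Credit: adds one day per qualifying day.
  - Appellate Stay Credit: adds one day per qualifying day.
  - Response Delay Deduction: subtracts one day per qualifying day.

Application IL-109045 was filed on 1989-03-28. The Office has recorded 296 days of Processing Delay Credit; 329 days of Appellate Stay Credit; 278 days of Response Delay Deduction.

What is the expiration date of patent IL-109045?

Base term: filing date + 16 years → 28 March 2005.
Processing Delay Credit: +296 days → 18 January 2006.
Appellate Stay Credit: +329 days → 13 December 2006.
Response Delay Deduction: −278 days → 10 March 2006.

2006-03-10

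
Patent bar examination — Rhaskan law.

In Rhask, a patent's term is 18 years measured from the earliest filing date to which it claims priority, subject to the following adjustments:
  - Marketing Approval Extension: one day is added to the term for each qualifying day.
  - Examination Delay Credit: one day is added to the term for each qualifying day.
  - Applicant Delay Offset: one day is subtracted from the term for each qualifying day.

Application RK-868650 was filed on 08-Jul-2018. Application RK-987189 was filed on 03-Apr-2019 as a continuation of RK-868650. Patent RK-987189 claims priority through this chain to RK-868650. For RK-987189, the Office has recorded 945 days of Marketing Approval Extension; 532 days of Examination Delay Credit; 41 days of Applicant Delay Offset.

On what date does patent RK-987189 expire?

Earliest priority filing: 8 July 2018.
Base term: 8 July 2018 + 18 years → 8 July 2036.
Marketing Approval Extension: +945 days → 8 February 2039.
Examination Delay Credit: +532 days → 24 July 2040.
Applicant Delay Offset: −41 days → 13 June 2040.

June 13, 2040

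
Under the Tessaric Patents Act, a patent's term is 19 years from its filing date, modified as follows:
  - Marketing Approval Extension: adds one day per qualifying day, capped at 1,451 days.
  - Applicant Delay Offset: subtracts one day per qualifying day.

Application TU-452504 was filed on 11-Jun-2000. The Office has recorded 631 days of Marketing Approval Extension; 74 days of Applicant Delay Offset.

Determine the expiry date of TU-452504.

Base term: filing date + 19 years → 11 June 2019.
Marketing Approval Extension: 631 days (within the 1451-day cap) → +631 days → 3 March 2021.
Applicant Delay Offset: −74 days → 19 December 2020.

2020-12-19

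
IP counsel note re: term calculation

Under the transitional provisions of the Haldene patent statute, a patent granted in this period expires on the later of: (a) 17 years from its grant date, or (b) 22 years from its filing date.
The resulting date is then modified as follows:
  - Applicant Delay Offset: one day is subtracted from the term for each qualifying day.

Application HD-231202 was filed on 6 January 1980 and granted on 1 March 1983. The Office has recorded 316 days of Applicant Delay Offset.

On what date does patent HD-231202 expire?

(a) grant + 17 years → 1 March 2000.
(b) filing + 22 years → 6 January 2002.
Later of the two: 6 January 2002.
Applicant Delay Offset: −316 days → 24 February 2001.

2001-02-24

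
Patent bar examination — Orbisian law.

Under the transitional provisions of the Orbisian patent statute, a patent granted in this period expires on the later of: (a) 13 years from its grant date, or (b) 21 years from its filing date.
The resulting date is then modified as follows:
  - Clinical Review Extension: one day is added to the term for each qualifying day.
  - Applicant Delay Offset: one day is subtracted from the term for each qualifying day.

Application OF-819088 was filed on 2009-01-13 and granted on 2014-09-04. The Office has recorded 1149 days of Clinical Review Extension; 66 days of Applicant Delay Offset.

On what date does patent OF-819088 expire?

(a) grant + 13 years → 4 September 2027.
(b) filing + 21 years → 13 January 2030.
Later of the two: 13 January 2030.
Clinical Review Extension: +1149 days → 7 March 2033.
Applicant Delay Offset: −66 days → 31 December 2032.

2032-12-31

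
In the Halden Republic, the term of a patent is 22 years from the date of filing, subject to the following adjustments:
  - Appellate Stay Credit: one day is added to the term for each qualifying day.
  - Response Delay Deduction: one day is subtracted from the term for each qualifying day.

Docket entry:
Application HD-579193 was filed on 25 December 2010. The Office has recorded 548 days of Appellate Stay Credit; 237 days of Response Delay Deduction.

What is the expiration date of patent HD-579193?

2033-11-01

Base term: filing date + 22 years → 25 December 2032.
Appellate Stay Credit: +548 days → 26 June 2034.
Response Delay Deduction: −237 days → 1 November 2033.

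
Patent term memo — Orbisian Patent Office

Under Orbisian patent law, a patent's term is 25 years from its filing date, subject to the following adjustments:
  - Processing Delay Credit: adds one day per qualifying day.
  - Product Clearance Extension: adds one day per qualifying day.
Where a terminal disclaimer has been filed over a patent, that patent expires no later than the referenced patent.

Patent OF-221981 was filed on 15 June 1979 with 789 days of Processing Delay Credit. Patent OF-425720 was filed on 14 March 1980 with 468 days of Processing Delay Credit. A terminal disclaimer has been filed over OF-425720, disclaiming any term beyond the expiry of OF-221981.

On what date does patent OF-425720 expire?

June 25, 2006

Natural term of OF-425720:
  Base: filing + 25 years → 14 March 2005.
  Processing Delay Credit: +468 days → 25 June 2006.
Expiry of referenced patent OF-221981:
  Base: filing + 25 years → 15 June 2004.
  Processing Delay Credit: +789 days → 13 August 2006.
Terminal disclaimer: OF-425720 expires on the earlier of 25 June 2006 and 13 August 2006.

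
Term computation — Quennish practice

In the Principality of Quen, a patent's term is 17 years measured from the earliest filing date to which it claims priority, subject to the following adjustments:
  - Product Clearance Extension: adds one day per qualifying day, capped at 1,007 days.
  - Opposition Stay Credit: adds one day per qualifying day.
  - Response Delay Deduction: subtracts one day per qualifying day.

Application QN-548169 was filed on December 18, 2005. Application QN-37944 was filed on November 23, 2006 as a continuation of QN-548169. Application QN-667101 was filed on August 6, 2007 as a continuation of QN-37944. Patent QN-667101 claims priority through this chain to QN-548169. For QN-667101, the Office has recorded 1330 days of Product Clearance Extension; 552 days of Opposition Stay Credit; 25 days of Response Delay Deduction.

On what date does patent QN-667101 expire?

2027-03-01

Earliest priority filing: 18 December 2005.
Base term: 18 December 2005 + 17 years → 18 December 2022.
Product Clearance Extension: 1330 days claimed exceeds the 1007-day cap, so +1007 days → 20 September 2025.
Opposition Stay Credit: +552 days → 26 March 2027.
Response Delay Deduction: −25 days → 1 March 2027.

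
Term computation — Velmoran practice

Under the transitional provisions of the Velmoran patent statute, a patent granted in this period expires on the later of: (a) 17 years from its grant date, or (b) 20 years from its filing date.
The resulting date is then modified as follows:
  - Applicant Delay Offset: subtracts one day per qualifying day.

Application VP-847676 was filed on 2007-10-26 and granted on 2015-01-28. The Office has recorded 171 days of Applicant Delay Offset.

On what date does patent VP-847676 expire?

2031-08-10

(a) grant + 17 years → 28 January 2032.
(b) filing + 20 years → 26 October 2027.
Later of the two: 28 January 2032.
Applicant Delay Offset: −171 days → 10 August 2031.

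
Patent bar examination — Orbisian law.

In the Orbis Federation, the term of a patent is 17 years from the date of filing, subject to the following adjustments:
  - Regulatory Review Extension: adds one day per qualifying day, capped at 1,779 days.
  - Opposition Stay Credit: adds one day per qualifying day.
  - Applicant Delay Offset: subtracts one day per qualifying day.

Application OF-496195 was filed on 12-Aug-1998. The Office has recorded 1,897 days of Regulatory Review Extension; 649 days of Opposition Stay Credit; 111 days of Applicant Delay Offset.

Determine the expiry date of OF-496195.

Base term: filing date + 17 years → 12 August 2015.
Regulatory Review Extension: 1897 days claimed exceeds the 1779-day cap, so +1779 days → 25 June 2020.
Opposition Stay Credit: +649 days → 5 April 2022.
Applicant Delay Offset: −111 days → 15 December 2021.

December 15, 2021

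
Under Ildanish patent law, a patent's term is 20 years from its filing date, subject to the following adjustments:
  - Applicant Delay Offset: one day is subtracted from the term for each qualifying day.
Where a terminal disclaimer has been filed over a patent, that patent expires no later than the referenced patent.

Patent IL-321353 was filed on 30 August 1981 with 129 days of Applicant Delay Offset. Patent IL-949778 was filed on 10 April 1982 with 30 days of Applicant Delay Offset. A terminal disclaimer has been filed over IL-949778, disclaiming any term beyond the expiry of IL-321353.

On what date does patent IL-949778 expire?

Natural term of IL-949778:
  Base: filing + 20 years → 10 April 2002.
  Applicant Delay Offset: −30 days → 11 March 2002.
Expiry of referenced patent IL-321353:
  Base: filing + 20 years → 30 August 2001.
  Applicant Delay Offset: −129 days → 23 April 2001.
Terminal disclaimer: IL-949778 expires on the earlier of 11 March 2002 and 23 April 2001.

2001-04-23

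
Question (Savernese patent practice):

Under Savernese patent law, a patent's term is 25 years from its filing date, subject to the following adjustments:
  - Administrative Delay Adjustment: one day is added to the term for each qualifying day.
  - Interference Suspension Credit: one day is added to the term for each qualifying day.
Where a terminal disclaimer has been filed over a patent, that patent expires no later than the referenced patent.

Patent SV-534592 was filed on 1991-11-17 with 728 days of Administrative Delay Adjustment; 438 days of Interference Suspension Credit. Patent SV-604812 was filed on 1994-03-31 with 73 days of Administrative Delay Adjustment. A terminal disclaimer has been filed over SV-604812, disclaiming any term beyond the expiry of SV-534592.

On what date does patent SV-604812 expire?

Natural term of SV-604812:
  Base: filing + 25 years → 31 March 2019.
  Administrative Delay Adjustment: +73 days → 12 June 2019.
Expiry of referenced patent SV-534592:
  Base: filing + 25 years → 17 November 2016.
  Administrative Delay Adjustment: +728 days → 15 November 2018.
  Interference Suspension Credit: +438 days → 27 January 2020.
Terminal disclaimer: SV-604812 expires on the earlier of 12 June 2019 and 27 January 2020.

June 12, 2019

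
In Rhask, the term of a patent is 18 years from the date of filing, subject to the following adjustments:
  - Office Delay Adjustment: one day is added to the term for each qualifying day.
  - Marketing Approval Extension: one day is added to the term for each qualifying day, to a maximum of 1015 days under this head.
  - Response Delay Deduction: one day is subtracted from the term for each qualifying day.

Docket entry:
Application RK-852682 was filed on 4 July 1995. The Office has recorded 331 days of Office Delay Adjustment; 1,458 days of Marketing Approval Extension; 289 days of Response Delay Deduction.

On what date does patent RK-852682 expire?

Base term: filing date + 18 years → 4 July 2013.
Office Delay Adjustment: +331 days → 31 May 2014.
Marketing Approval Extension: 1458 days claimed exceeds the 1015-day cap, so +1015 days → 11 March 2017.
Response Delay Deduction: −289 days → 26 May 2016.

May 26, 2016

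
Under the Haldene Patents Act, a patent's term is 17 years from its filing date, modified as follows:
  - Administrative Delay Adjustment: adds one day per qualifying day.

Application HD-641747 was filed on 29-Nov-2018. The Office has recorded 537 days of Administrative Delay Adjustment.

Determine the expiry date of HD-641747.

2037-05-19

Base term: filing date + 17 years → 29 November 2035.
Administrative Delay Adjustment: +537 days → 19 May 2037.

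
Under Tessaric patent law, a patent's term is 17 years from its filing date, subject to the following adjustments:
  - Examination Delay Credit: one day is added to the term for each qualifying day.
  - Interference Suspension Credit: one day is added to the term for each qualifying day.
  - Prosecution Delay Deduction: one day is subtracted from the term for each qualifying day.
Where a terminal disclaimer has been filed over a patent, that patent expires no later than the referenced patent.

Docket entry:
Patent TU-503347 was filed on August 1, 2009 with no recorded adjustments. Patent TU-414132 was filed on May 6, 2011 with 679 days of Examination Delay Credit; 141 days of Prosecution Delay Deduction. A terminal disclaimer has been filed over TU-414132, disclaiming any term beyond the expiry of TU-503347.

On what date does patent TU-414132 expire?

Natural term of TU-414132:
  Base: filing + 17 years → 6 May 2028.
  Examination Delay Credit: +679 days → 16 March 2030.
  Prosecution Delay Deduction: −141 days → 26 October 2029.
Expiry of referenced patent TU-503347:
  Base: filing + 17 years → 1 August 2026.
Terminal disclaimer: TU-414132 expires on the earlier of 26 October 2029 and 1 August 2026.

August 1, 2026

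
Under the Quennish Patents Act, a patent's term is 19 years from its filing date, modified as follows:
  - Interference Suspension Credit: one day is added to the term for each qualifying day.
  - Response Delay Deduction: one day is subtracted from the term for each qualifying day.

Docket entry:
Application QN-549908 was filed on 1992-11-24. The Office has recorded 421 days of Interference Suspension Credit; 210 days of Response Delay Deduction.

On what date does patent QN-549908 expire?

Base term: filing date + 19 years → 24 November 2011.
Interference Suspension Credit: +421 days → 18 January 2013.
Response Delay Deduction: −210 days → 22 June 2012.

2012-06-22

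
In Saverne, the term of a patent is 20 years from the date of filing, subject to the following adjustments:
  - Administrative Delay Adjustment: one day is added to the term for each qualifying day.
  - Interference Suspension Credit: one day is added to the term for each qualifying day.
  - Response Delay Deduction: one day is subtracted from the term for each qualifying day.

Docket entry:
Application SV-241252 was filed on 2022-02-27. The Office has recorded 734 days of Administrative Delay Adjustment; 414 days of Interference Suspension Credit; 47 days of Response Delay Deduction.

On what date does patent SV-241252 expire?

March 4, 2045

Base term: filing date + 20 years → 27 February 2042.
Administrative Delay Adjustment: +734 days → 2 March 2044.
Interference Suspension Credit: +414 days → 20 April 2045.
Response Delay Deduction: −47 days → 4 March 2045.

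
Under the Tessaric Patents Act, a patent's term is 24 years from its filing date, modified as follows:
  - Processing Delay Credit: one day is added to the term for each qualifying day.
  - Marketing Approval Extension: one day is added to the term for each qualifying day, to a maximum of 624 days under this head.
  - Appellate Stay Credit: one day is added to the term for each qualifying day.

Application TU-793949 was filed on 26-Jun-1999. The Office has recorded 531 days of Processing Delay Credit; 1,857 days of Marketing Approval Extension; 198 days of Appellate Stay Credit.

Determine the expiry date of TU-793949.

Base term: filing date + 24 years → 26 June 2023.
Processing Delay Credit: +531 days → 8 December 2024.
Marketing Approval Extension: 1857 days claimed exceeds the 624-day cap, so +624 days → 24 August 2026.
Appellate Stay Credit: +198 days → 10 March 2027.

2027-03-10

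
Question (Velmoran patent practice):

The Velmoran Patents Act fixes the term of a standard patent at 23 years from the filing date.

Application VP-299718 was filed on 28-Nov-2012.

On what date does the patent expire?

Filing date + 23 years → 28 November 2035.

November 28, 2035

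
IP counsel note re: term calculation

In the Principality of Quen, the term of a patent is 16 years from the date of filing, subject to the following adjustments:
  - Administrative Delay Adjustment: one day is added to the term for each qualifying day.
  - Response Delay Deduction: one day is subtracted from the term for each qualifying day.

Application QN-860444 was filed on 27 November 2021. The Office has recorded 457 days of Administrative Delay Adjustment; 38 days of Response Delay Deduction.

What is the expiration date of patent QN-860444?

Base term: filing date + 16 years → 27 November 2037.
Administrative Delay Adjustment: +457 days → 27 February 2039.
Response Delay Deduction: −38 days → 20 January 2039.

2039-01-20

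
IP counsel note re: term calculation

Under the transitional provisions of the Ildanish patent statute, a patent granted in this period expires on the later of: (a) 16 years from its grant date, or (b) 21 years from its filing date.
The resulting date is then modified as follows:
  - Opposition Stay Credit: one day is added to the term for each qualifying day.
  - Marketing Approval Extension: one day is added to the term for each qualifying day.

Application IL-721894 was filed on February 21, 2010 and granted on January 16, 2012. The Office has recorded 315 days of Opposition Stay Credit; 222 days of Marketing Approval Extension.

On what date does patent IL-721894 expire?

(a) grant + 16 years → 16 January 2028.
(b) filing + 21 years → 21 February 2031.
Later of the two: 21 February 2031.
Opposition Stay Credit: +315 days → 2 January 2032.
Marketing Approval Extension: +222 days → 11 August 2032.

August 11, 2032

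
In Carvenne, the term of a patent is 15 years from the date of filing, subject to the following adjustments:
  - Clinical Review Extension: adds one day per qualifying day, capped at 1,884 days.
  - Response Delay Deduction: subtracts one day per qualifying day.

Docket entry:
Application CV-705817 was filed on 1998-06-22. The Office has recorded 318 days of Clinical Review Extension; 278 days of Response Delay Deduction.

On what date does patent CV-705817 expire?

August 1, 2013

Base term: filing date + 15 years → 22 June 2013.
Clinical Review Extension: 318 days (within the 1884-day cap) → +318 days → 6 May 2014.
Response Delay Deduction: −278 days → 1 August 2013.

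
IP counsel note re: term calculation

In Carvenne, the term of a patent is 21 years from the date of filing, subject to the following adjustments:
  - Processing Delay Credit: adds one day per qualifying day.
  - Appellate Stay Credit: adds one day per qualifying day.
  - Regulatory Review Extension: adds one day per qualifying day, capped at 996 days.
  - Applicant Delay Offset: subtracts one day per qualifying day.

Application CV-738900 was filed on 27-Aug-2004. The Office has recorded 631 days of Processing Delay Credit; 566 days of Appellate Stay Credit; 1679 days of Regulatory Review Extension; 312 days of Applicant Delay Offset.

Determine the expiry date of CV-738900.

Base term: filing date + 21 years → 27 August 2025.
Processing Delay Credit: +631 days → 20 May 2027.
Appellate Stay Credit: +566 days → 6 December 2028.
Regulatory Review Extension: 1679 days claimed exceeds the 996-day cap, so +996 days → 29 August 2031.
Applicant Delay Offset: −312 days → 21 October 2030.

2030-10-21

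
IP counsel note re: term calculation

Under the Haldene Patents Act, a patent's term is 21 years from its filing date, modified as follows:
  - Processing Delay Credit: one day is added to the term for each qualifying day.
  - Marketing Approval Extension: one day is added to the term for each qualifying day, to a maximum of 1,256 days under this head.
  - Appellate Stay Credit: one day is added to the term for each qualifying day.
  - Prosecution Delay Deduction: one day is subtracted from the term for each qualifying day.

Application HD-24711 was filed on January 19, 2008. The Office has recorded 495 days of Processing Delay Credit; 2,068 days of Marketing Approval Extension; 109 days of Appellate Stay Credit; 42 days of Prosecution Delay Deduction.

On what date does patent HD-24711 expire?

2034-01-11

Base term: filing date + 21 years → 19 January 2029.
Processing Delay Credit: +495 days → 29 May 2030.
Marketing Approval Extension: 2068 days claimed exceeds the 1256-day cap, so +1256 days → 5 November 2033.
Appellate Stay Credit: +109 days → 22 February 2034.
Prosecution Delay Deduction: −42 days → 11 January 2034.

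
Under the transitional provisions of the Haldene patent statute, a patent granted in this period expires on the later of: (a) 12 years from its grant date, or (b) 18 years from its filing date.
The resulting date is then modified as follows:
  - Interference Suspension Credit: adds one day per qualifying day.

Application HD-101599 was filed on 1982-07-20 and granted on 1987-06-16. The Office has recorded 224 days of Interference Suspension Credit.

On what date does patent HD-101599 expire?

(a) grant + 12 years → 16 June 1999.
(b) filing + 18 years → 20 July 2000.
Later of the two: 20 July 2000.
Interference Suspension Credit: +224 days → 1 March 2001.

2001-03-01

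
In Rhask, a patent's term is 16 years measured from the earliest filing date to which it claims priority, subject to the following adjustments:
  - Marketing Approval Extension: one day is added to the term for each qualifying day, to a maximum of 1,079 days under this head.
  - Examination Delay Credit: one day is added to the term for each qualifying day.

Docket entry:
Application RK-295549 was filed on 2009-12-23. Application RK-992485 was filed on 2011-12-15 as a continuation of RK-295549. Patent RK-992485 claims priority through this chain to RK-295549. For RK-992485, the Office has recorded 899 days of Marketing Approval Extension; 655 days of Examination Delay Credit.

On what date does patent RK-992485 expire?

March 26, 2030

Earliest priority filing: 23 December 2009.
Base term: 23 December 2009 + 16 years → 23 December 2025.
Marketing Approval Extension: 899 days (within the 1079-day cap) → +899 days → 9 June 2028.
Examination Delay Credit: +655 days → 26 March 2030.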